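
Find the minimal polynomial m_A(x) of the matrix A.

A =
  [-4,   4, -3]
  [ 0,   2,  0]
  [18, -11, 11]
x^3 - 9*x^2 + 24*x - 20

The characteristic polynomial is χ_A(x) = (x - 5)*(x - 2)^2, so the eigenvalues are known. The minimal polynomial is
  m_A(x) = Π_λ (x − λ)^{k_λ}
where k_λ is the size of the *largest* Jordan block for λ (equivalently, the smallest k with (A − λI)^k v = 0 for every generalised eigenvector v of λ).

  λ = 2: largest Jordan block has size 2, contributing (x − 2)^2
  λ = 5: largest Jordan block has size 1, contributing (x − 5)

So m_A(x) = (x - 5)*(x - 2)^2 = x^3 - 9*x^2 + 24*x - 20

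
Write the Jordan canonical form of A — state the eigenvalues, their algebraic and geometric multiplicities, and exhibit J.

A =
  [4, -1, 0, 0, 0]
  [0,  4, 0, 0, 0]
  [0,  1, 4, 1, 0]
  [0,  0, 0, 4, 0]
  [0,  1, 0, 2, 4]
J_2(4) ⊕ J_2(4) ⊕ J_1(4)

The characteristic polynomial is
  det(x·I − A) = x^5 - 20*x^4 + 160*x^3 - 640*x^2 + 1280*x - 1024 = (x - 4)^5

Eigenvalues and multiplicities (the geometric multiplicity of λ is n − rank(A − λI), which equals the number of Jordan blocks for λ):
  λ = 4: algebraic multiplicity = 5, geometric multiplicity = 3

Determining the block sizes for each eigenvalue:
  λ = 4: with am = 5 and gm = 3, the partition is not yet determined (e.g. several partitions of 5 into 3 parts exist). Let N = A − (4)·I. Computing rank(N^1) = 2, rank(N^2) = 0; the number of blocks of size ≥ j is rank(N^{j−1}) − rank(N^j), giving [3, 2]. So we have 2 block(s) of size 2, 1 block(s) of size 1 → block sizes [2, 2, 1]

Assembling the blocks gives a Jordan form
J =
  [4, 1, 0, 0, 0]
  [0, 4, 0, 0, 0]
  [0, 0, 4, 1, 0]
  [0, 0, 0, 4, 0]
  [0, 0, 0, 0, 4]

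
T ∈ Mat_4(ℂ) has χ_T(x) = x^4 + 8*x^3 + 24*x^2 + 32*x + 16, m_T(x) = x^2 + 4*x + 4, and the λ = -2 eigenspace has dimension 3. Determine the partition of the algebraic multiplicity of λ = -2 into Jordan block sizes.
Block sizes for λ = -2: [2, 1, 1]

Step 1 — from the characteristic polynomial, algebraic multiplicity of λ = -2 is 4. From dim ker(T − (-2)·I) = 3, there are exactly 3 Jordan blocks for λ = -2.
Step 2 — from the minimal polynomial, the factor (x + 2)^2 tells us the largest block for λ = -2 has size 2.
Step 3 — with total size 4, 3 blocks, and largest block 2, the block sizes (in nonincreasing order) are [2, 1, 1].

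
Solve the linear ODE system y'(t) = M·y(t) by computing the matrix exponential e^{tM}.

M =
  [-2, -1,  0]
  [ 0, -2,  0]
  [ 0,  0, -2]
e^{tM} =
  [exp(-2*t), -t*exp(-2*t), 0]
  [0, exp(-2*t), 0]
  [0, 0, exp(-2*t)]

Strategy: write M = P · J · P⁻¹ where J is a Jordan canonical form, so e^{tM} = P · e^{tJ} · P⁻¹, and e^{tJ} can be computed block-by-block.

M has Jordan form
J =
  [-2,  1,  0]
  [ 0, -2,  0]
  [ 0,  0, -2]
(up to reordering of blocks).

Per-block formulas:
  For a 1×1 block at λ = -2: exp(t · [-2]) = [e^(-2t)].
  For a 2×2 Jordan block J_2(-2): exp(t · J_2(-2)) = e^(-2t)·(I + t·N), where N is the 2×2 nilpotent shift.

After assembling e^{tJ} and conjugating by P, we get:

e^{tM} =
  [exp(-2*t), -t*exp(-2*t), 0]
  [0, exp(-2*t), 0]
  [0, 0, exp(-2*t)]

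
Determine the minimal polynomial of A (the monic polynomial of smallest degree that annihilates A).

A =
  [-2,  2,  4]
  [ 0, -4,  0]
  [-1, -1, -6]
x^2 + 8*x + 16

The characteristic polynomial is χ_A(x) = (x + 4)^3, so the eigenvalues are known. The minimal polynomial is
  m_A(x) = Π_λ (x − λ)^{k_λ}
where k_λ is the size of the *largest* Jordan block for λ (equivalently, the smallest k with (A − λI)^k v = 0 for every generalised eigenvector v of λ).

  λ = -4: largest Jordan block has size 2, contributing (x + 4)^2

So m_A(x) = (x + 4)^2 = x^2 + 8*x + 16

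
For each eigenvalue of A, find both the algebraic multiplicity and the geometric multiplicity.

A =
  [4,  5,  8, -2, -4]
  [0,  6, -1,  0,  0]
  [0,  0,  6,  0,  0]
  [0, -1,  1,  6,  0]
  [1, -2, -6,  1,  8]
λ = 6: alg = 5, geom = 2

Step 1 — factor the characteristic polynomial to read off the algebraic multiplicities:
  χ_A(x) = (x - 6)^5

Step 2 — compute geometric multiplicities via the rank-nullity identity g(λ) = n − rank(A − λI):
  rank(A − (6)·I) = 3, so dim ker(A − (6)·I) = n − 3 = 2

Summary:
  λ = 6: algebraic multiplicity = 5, geometric multiplicity = 2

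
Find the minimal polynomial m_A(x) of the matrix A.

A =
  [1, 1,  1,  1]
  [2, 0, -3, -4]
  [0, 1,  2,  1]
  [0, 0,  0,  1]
x^3 - 3*x^2 + 3*x - 1

The characteristic polynomial is χ_A(x) = (x - 1)^4, so the eigenvalues are known. The minimal polynomial is
  m_A(x) = Π_λ (x − λ)^{k_λ}
where k_λ is the size of the *largest* Jordan block for λ (equivalently, the smallest k with (A − λI)^k v = 0 for every generalised eigenvector v of λ).

  λ = 1: largest Jordan block has size 3, contributing (x − 1)^3

So m_A(x) = (x - 1)^3 = x^3 - 3*x^2 + 3*x - 1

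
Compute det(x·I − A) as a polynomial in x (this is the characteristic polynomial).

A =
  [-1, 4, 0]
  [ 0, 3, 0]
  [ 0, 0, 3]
x^3 - 5*x^2 + 3*x + 9

Expanding det(x·I − A) (e.g. by cofactor expansion or by noting that A is similar to its Jordan form J, which has the same characteristic polynomial as A) gives
  χ_A(x) = x^3 - 5*x^2 + 3*x + 9
which factors as (x - 3)^2*(x + 1). The eigenvalues (with algebraic multiplicities) are λ = -1 with multiplicity 1, λ = 3 with multiplicity 2.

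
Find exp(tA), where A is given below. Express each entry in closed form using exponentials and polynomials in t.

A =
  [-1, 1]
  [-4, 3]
e^{tA} =
  [-2*t*exp(t) + exp(t), t*exp(t)]
  [-4*t*exp(t), 2*t*exp(t) + exp(t)]

Strategy: write A = P · J · P⁻¹ where J is a Jordan canonical form, so e^{tA} = P · e^{tJ} · P⁻¹, and e^{tJ} can be computed block-by-block.

A has Jordan form
J =
  [1, 1]
  [0, 1]
(up to reordering of blocks).

Per-block formulas:
  For a 2×2 Jordan block J_2(1): exp(t · J_2(1)) = e^(1t)·(I + t·N), where N is the 2×2 nilpotent shift.

After assembling e^{tJ} and conjugating by P, we get:

e^{tA} =
  [-2*t*exp(t) + exp(t), t*exp(t)]
  [-4*t*exp(t), 2*t*exp(t) + exp(t)]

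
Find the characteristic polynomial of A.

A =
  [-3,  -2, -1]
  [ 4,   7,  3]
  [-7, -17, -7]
x^3 + 3*x^2 + 3*x + 1

Expanding det(x·I − A) (e.g. by cofactor expansion or by noting that A is similar to its Jordan form J, which has the same characteristic polynomial as A) gives
  χ_A(x) = x^3 + 3*x^2 + 3*x + 1
which factors as (x + 1)^3. The eigenvalues (with algebraic multiplicities) are λ = -1 with multiplicity 3.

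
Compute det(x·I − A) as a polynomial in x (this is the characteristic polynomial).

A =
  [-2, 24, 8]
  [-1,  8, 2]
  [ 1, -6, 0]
x^3 - 6*x^2 + 12*x - 8

Expanding det(x·I − A) (e.g. by cofactor expansion or by noting that A is similar to its Jordan form J, which has the same characteristic polynomial as A) gives
  χ_A(x) = x^3 - 6*x^2 + 12*x - 8
which factors as (x - 2)^3. The eigenvalues (with algebraic multiplicities) are λ = 2 with multiplicity 3.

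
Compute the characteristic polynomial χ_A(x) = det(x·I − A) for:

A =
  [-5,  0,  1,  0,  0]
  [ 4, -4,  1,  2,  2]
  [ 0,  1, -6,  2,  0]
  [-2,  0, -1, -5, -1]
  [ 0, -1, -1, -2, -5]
x^5 + 25*x^4 + 250*x^3 + 1250*x^2 + 3125*x + 3125

Expanding det(x·I − A) (e.g. by cofactor expansion or by noting that A is similar to its Jordan form J, which has the same characteristic polynomial as A) gives
  χ_A(x) = x^5 + 25*x^4 + 250*x^3 + 1250*x^2 + 3125*x + 3125
which factors as (x + 5)^5. The eigenvalues (with algebraic multiplicities) are λ = -5 with multiplicity 5.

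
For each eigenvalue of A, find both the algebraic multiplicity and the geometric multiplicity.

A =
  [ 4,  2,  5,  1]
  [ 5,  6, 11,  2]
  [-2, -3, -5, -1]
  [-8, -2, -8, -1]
λ = 1: alg = 4, geom = 2

Step 1 — factor the characteristic polynomial to read off the algebraic multiplicities:
  χ_A(x) = (x - 1)^4

Step 2 — compute geometric multiplicities via the rank-nullity identity g(λ) = n − rank(A − λI):
  rank(A − (1)·I) = 2, so dim ker(A − (1)·I) = n − 2 = 2

Summary:
  λ = 1: algebraic multiplicity = 4, geometric multiplicity = 2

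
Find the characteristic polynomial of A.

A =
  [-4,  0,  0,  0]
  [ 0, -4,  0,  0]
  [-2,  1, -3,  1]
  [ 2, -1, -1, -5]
x^4 + 16*x^3 + 96*x^2 + 256*x + 256

Expanding det(x·I − A) (e.g. by cofactor expansion or by noting that A is similar to its Jordan form J, which has the same characteristic polynomial as A) gives
  χ_A(x) = x^4 + 16*x^3 + 96*x^2 + 256*x + 256
which factors as (x + 4)^4. The eigenvalues (with algebraic multiplicities) are λ = -4 with multiplicity 4.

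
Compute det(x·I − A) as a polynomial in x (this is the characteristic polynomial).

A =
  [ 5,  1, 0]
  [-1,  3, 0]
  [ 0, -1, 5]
x^3 - 13*x^2 + 56*x - 80

Expanding det(x·I − A) (e.g. by cofactor expansion or by noting that A is similar to its Jordan form J, which has the same characteristic polynomial as A) gives
  χ_A(x) = x^3 - 13*x^2 + 56*x - 80
which factors as (x - 5)*(x - 4)^2. The eigenvalues (with algebraic multiplicities) are λ = 4 with multiplicity 2, λ = 5 with multiplicity 1.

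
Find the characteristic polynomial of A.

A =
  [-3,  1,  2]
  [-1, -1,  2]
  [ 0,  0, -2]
x^3 + 6*x^2 + 12*x + 8

Expanding det(x·I − A) (e.g. by cofactor expansion or by noting that A is similar to its Jordan form J, which has the same characteristic polynomial as A) gives
  χ_A(x) = x^3 + 6*x^2 + 12*x + 8
which factors as (x + 2)^3. The eigenvalues (with algebraic multiplicities) are λ = -2 with multiplicity 3.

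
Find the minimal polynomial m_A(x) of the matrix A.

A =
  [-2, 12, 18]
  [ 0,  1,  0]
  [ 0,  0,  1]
x^2 + x - 2

The characteristic polynomial is χ_A(x) = (x - 1)^2*(x + 2), so the eigenvalues are known. The minimal polynomial is
  m_A(x) = Π_λ (x − λ)^{k_λ}
where k_λ is the size of the *largest* Jordan block for λ (equivalently, the smallest k with (A − λI)^k v = 0 for every generalised eigenvector v of λ).

  λ = -2: largest Jordan block has size 1, contributing (x + 2)
  λ = 1: largest Jordan block has size 1, contributing (x − 1)

So m_A(x) = (x - 1)*(x + 2) = x^2 + x - 2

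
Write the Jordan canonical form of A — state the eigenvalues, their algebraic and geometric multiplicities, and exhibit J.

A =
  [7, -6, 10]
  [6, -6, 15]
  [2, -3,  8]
J_2(3) ⊕ J_1(3)

The characteristic polynomial is
  det(x·I − A) = x^3 - 9*x^2 + 27*x - 27 = (x - 3)^3

Eigenvalues and multiplicities (the geometric multiplicity of λ is n − rank(A − λI), which equals the number of Jordan blocks for λ):
  λ = 3: algebraic multiplicity = 3, geometric multiplicity = 2

Determining the block sizes for each eigenvalue:
  λ = 3: 2 blocks summing to 3 forces exactly one block of size 2 and the rest size 1 → block sizes [2, 1]

Assembling the blocks gives a Jordan form
J =
  [3, 1, 0]
  [0, 3, 0]
  [0, 0, 3]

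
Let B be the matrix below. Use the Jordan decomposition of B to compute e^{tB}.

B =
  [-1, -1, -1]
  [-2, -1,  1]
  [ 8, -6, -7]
e^{tB} =
  [-t^2*exp(-3*t) + 2*t*exp(-3*t) + exp(-3*t), t^2*exp(-3*t) - t*exp(-3*t), t^2*exp(-3*t)/2 - t*exp(-3*t)]
  [-2*t*exp(-3*t), 2*t*exp(-3*t) + exp(-3*t), t*exp(-3*t)]
  [-2*t^2*exp(-3*t) + 8*t*exp(-3*t), 2*t^2*exp(-3*t) - 6*t*exp(-3*t), t^2*exp(-3*t) - 4*t*exp(-3*t) + exp(-3*t)]

Strategy: write B = P · J · P⁻¹ where J is a Jordan canonical form, so e^{tB} = P · e^{tJ} · P⁻¹, and e^{tJ} can be computed block-by-block.

B has Jordan form
J =
  [-3,  1,  0]
  [ 0, -3,  1]
  [ 0,  0, -3]
(up to reordering of blocks).

Per-block formulas:
  For a 3×3 Jordan block J_3(-3): exp(t · J_3(-3)) = e^(-3t)·(I + t·N + (t^2/2)·N^2), where N is the 3×3 nilpotent shift.

After assembling e^{tJ} and conjugating by P, we get:

e^{tB} =
  [-t^2*exp(-3*t) + 2*t*exp(-3*t) + exp(-3*t), t^2*exp(-3*t) - t*exp(-3*t), t^2*exp(-3*t)/2 - t*exp(-3*t)]
  [-2*t*exp(-3*t), 2*t*exp(-3*t) + exp(-3*t), t*exp(-3*t)]
  [-2*t^2*exp(-3*t) + 8*t*exp(-3*t), 2*t^2*exp(-3*t) - 6*t*exp(-3*t), t^2*exp(-3*t) - 4*t*exp(-3*t) + exp(-3*t)]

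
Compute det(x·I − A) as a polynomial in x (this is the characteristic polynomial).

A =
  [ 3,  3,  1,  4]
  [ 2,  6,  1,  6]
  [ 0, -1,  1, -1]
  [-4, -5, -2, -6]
x^4 - 4*x^3 + 6*x^2 - 4*x + 1

Expanding det(x·I − A) (e.g. by cofactor expansion or by noting that A is similar to its Jordan form J, which has the same characteristic polynomial as A) gives
  χ_A(x) = x^4 - 4*x^3 + 6*x^2 - 4*x + 1
which factors as (x - 1)^4. The eigenvalues (with algebraic multiplicities) are λ = 1 with multiplicity 4.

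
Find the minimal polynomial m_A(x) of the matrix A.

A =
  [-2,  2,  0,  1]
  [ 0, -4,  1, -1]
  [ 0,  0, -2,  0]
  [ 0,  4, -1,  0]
x^3 + 6*x^2 + 12*x + 8

The characteristic polynomial is χ_A(x) = (x + 2)^4, so the eigenvalues are known. The minimal polynomial is
  m_A(x) = Π_λ (x − λ)^{k_λ}
where k_λ is the size of the *largest* Jordan block for λ (equivalently, the smallest k with (A − λI)^k v = 0 for every generalised eigenvector v of λ).

  λ = -2: largest Jordan block has size 3, contributing (x + 2)^3

So m_A(x) = (x + 2)^3 = x^3 + 6*x^2 + 12*x + 8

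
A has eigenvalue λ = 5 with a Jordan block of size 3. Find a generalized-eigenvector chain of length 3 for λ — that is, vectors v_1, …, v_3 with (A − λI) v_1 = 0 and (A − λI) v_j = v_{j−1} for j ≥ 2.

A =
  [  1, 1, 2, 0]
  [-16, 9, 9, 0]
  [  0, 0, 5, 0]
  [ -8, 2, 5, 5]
A Jordan chain for λ = 5 of length 3:
v_1 = (1, 4, 0, 2)ᵀ
v_2 = (2, 9, 0, 5)ᵀ
v_3 = (0, 0, 1, 0)ᵀ

Let N = A − (5)·I. We want v_3 with N^3 v_3 = 0 but N^2 v_3 ≠ 0; then v_{j-1} := N · v_j for j = 3, …, 2.

Pick v_3 = (0, 0, 1, 0)ᵀ.
Then v_2 = N · v_3 = (2, 9, 0, 5)ᵀ.
Then v_1 = N · v_2 = (1, 4, 0, 2)ᵀ.

Sanity check: (A − (5)·I) v_1 = (0, 0, 0, 0)ᵀ = 0. ✓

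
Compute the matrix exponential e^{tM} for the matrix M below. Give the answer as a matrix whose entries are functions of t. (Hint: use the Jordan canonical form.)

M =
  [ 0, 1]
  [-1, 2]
e^{tM} =
  [-t*exp(t) + exp(t), t*exp(t)]
  [-t*exp(t), t*exp(t) + exp(t)]

Strategy: write M = P · J · P⁻¹ where J is a Jordan canonical form, so e^{tM} = P · e^{tJ} · P⁻¹, and e^{tJ} can be computed block-by-block.

M has Jordan form
J =
  [1, 1]
  [0, 1]
(up to reordering of blocks).

Per-block formulas:
  For a 2×2 Jordan block J_2(1): exp(t · J_2(1)) = e^(1t)·(I + t·N), where N is the 2×2 nilpotent shift.

After assembling e^{tJ} and conjugating by P, we get:

e^{tM} =
  [-t*exp(t) + exp(t), t*exp(t)]
  [-t*exp(t), t*exp(t) + exp(t)]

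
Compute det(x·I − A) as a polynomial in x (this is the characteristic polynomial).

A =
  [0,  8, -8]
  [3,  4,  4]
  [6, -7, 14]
x^3 - 18*x^2 + 108*x - 216

Expanding det(x·I − A) (e.g. by cofactor expansion or by noting that A is similar to its Jordan form J, which has the same characteristic polynomial as A) gives
  χ_A(x) = x^3 - 18*x^2 + 108*x - 216
which factors as (x - 6)^3. The eigenvalues (with algebraic multiplicities) are λ = 6 with multiplicity 3.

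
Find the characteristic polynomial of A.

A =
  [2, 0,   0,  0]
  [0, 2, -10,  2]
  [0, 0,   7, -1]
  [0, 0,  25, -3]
x^4 - 8*x^3 + 24*x^2 - 32*x + 16

Expanding det(x·I − A) (e.g. by cofactor expansion or by noting that A is similar to its Jordan form J, which has the same characteristic polynomial as A) gives
  χ_A(x) = x^4 - 8*x^3 + 24*x^2 - 32*x + 16
which factors as (x - 2)^4. The eigenvalues (with algebraic multiplicities) are λ = 2 with multiplicity 4.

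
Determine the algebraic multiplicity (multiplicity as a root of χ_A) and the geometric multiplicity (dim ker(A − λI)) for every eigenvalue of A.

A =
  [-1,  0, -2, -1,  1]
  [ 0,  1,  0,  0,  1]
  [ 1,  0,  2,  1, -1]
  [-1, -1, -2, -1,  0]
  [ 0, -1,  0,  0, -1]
λ = 0: alg = 5, geom = 3

Step 1 — factor the characteristic polynomial to read off the algebraic multiplicities:
  χ_A(x) = x^5

Step 2 — compute geometric multiplicities via the rank-nullity identity g(λ) = n − rank(A − λI):
  rank(A − (0)·I) = 2, so dim ker(A − (0)·I) = n − 2 = 3

Summary:
  λ = 0: algebraic multiplicity = 5, geometric multiplicity = 3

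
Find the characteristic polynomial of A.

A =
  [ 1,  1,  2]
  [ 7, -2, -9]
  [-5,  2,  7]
x^3 - 6*x^2 + 12*x - 8

Expanding det(x·I − A) (e.g. by cofactor expansion or by noting that A is similar to its Jordan form J, which has the same characteristic polynomial as A) gives
  χ_A(x) = x^3 - 6*x^2 + 12*x - 8
which factors as (x - 2)^3. The eigenvalues (with algebraic multiplicities) are λ = 2 with multiplicity 3.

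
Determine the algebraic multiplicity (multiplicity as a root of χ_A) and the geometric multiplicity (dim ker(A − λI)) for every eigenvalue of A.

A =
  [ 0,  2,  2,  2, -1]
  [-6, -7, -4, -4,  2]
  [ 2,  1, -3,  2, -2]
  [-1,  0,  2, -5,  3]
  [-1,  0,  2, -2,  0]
λ = -3: alg = 5, geom = 3

Step 1 — factor the characteristic polynomial to read off the algebraic multiplicities:
  χ_A(x) = (x + 3)^5

Step 2 — compute geometric multiplicities via the rank-nullity identity g(λ) = n − rank(A − λI):
  rank(A − (-3)·I) = 2, so dim ker(A − (-3)·I) = n − 2 = 3

Summary:
  λ = -3: algebraic multiplicity = 5, geometric multiplicity = 3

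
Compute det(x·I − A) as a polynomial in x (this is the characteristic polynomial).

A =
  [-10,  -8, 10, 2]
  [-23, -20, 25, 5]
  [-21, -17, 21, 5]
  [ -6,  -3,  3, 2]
x^4 + 7*x^3 + 15*x^2 + 13*x + 4

Expanding det(x·I − A) (e.g. by cofactor expansion or by noting that A is similar to its Jordan form J, which has the same characteristic polynomial as A) gives
  χ_A(x) = x^4 + 7*x^3 + 15*x^2 + 13*x + 4
which factors as (x + 1)^3*(x + 4). The eigenvalues (with algebraic multiplicities) are λ = -4 with multiplicity 1, λ = -1 with multiplicity 3.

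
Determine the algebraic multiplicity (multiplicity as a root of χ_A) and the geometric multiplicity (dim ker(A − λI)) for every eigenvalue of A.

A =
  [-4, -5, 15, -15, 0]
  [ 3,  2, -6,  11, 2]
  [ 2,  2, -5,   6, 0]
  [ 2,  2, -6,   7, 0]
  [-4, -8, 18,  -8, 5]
λ = 1: alg = 5, geom = 3

Step 1 — factor the characteristic polynomial to read off the algebraic multiplicities:
  χ_A(x) = (x - 1)^5

Step 2 — compute geometric multiplicities via the rank-nullity identity g(λ) = n − rank(A − λI):
  rank(A − (1)·I) = 2, so dim ker(A − (1)·I) = n − 2 = 3

Summary:
  λ = 1: algebraic multiplicity = 5, geometric multiplicity = 3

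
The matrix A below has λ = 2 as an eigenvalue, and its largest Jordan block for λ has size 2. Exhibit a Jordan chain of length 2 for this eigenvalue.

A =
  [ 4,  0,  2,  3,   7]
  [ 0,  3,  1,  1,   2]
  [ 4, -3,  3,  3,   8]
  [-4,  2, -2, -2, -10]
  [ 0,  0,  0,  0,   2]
A Jordan chain for λ = 2 of length 2:
v_1 = (2, 0, 4, -4, 0)ᵀ
v_2 = (1, 0, 0, 0, 0)ᵀ

Let N = A − (2)·I. We want v_2 with N^2 v_2 = 0 but N^1 v_2 ≠ 0; then v_{j-1} := N · v_j for j = 2, …, 2.

Pick v_2 = (1, 0, 0, 0, 0)ᵀ.
Then v_1 = N · v_2 = (2, 0, 4, -4, 0)ᵀ.

Sanity check: (A − (2)·I) v_1 = (0, 0, 0, 0, 0)ᵀ = 0. ✓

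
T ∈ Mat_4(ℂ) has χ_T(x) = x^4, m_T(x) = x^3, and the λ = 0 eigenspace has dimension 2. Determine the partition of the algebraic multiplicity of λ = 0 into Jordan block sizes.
Block sizes for λ = 0: [3, 1]

Step 1 — from the characteristic polynomial, algebraic multiplicity of λ = 0 is 4. From dim ker(T − (0)·I) = 2, there are exactly 2 Jordan blocks for λ = 0.
Step 2 — from the minimal polynomial, the factor (x − 0)^3 tells us the largest block for λ = 0 has size 3.
Step 3 — with total size 4, 2 blocks, and largest block 3, the block sizes (in nonincreasing order) are [3, 1].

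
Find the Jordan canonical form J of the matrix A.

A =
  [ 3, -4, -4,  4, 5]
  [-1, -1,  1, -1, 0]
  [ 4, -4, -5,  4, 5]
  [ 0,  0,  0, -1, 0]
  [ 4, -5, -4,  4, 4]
J_3(-1) ⊕ J_1(-1) ⊕ J_1(4)

The characteristic polynomial is
  det(x·I − A) = x^5 - 10*x^3 - 20*x^2 - 15*x - 4 = (x - 4)*(x + 1)^4

Eigenvalues and multiplicities (the geometric multiplicity of λ is n − rank(A − λI), which equals the number of Jordan blocks for λ):
  λ = -1: algebraic multiplicity = 4, geometric multiplicity = 2
  λ = 4: algebraic multiplicity = 1, geometric multiplicity = 1

Determining the block sizes for each eigenvalue:
  λ = -1: with am = 4 and gm = 2, the partition is not yet determined (e.g. several partitions of 4 into 2 parts exist). Let N = A − (-1)·I. Computing rank(N^1) = 3, rank(N^2) = 2, rank(N^3) = 1; the number of blocks of size ≥ j is rank(N^{j−1}) − rank(N^j), giving [2, 1, 1]. So we have 1 block(s) of size 3, 1 block(s) of size 1 → block sizes [3, 1]
  λ = 4: one block (gm = 1), so the single block has size am = 1 → block sizes [1]

Assembling the blocks gives a Jordan form
J =
  [-1,  1,  0,  0, 0]
  [ 0, -1,  1,  0, 0]
  [ 0,  0, -1,  0, 0]
  [ 0,  0,  0, -1, 0]
  [ 0,  0,  0,  0, 4]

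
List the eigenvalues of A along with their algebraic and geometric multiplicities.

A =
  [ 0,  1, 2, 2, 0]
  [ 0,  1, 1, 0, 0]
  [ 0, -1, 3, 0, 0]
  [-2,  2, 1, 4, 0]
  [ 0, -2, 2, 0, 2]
λ = 2: alg = 5, geom = 3

Step 1 — factor the characteristic polynomial to read off the algebraic multiplicities:
  χ_A(x) = (x - 2)^5

Step 2 — compute geometric multiplicities via the rank-nullity identity g(λ) = n − rank(A − λI):
  rank(A − (2)·I) = 2, so dim ker(A − (2)·I) = n − 2 = 3

Summary:
  λ = 2: algebraic multiplicity = 5, geometric multiplicity = 3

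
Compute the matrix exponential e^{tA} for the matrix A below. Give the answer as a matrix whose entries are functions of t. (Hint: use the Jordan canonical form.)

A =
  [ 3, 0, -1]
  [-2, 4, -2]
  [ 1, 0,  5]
e^{tA} =
  [-t*exp(4*t) + exp(4*t), 0, -t*exp(4*t)]
  [-2*t*exp(4*t), exp(4*t), -2*t*exp(4*t)]
  [t*exp(4*t), 0, t*exp(4*t) + exp(4*t)]

Strategy: write A = P · J · P⁻¹ where J is a Jordan canonical form, so e^{tA} = P · e^{tJ} · P⁻¹, and e^{tJ} can be computed block-by-block.

A has Jordan form
J =
  [4, 1, 0]
  [0, 4, 0]
  [0, 0, 4]
(up to reordering of blocks).

Per-block formulas:
  For a 1×1 block at λ = 4: exp(t · [4]) = [e^(4t)].
  For a 2×2 Jordan block J_2(4): exp(t · J_2(4)) = e^(4t)·(I + t·N), where N is the 2×2 nilpotent shift.

After assembling e^{tJ} and conjugating by P, we get:

e^{tA} =
  [-t*exp(4*t) + exp(4*t), 0, -t*exp(4*t)]
  [-2*t*exp(4*t), exp(4*t), -2*t*exp(4*t)]
  [t*exp(4*t), 0, t*exp(4*t) + exp(4*t)]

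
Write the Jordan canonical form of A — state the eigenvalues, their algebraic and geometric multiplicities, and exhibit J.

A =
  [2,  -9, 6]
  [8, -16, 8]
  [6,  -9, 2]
J_2(-4) ⊕ J_1(-4)

The characteristic polynomial is
  det(x·I − A) = x^3 + 12*x^2 + 48*x + 64 = (x + 4)^3

Eigenvalues and multiplicities (the geometric multiplicity of λ is n − rank(A − λI), which equals the number of Jordan blocks for λ):
  λ = -4: algebraic multiplicity = 3, geometric multiplicity = 2

Determining the block sizes for each eigenvalue:
  λ = -4: 2 blocks summing to 3 forces exactly one block of size 2 and the rest size 1 → block sizes [2, 1]

Assembling the blocks gives a Jordan form
J =
  [-4,  1,  0]
  [ 0, -4,  0]
  [ 0,  0, -4]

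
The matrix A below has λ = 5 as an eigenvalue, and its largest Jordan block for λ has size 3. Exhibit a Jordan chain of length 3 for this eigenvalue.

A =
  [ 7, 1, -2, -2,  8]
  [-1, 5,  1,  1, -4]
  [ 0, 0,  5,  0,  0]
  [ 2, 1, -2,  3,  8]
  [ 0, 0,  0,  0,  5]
A Jordan chain for λ = 5 of length 3:
v_1 = (-1, 0, 0, -1, 0)ᵀ
v_2 = (2, -1, 0, 2, 0)ᵀ
v_3 = (1, 0, 0, 0, 0)ᵀ

Let N = A − (5)·I. We want v_3 with N^3 v_3 = 0 but N^2 v_3 ≠ 0; then v_{j-1} := N · v_j for j = 3, …, 2.

Pick v_3 = (1, 0, 0, 0, 0)ᵀ.
Then v_2 = N · v_3 = (2, -1, 0, 2, 0)ᵀ.
Then v_1 = N · v_2 = (-1, 0, 0, -1, 0)ᵀ.

Sanity check: (A − (5)·I) v_1 = (0, 0, 0, 0, 0)ᵀ = 0. ✓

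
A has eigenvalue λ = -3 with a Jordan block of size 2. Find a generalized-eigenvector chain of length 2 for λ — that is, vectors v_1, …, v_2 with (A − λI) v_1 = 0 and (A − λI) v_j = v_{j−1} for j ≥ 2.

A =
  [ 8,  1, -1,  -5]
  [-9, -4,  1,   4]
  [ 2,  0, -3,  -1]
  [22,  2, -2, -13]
A Jordan chain for λ = -3 of length 2:
v_1 = (11, -9, 2, 22)ᵀ
v_2 = (1, 0, 0, 0)ᵀ

Let N = A − (-3)·I. We want v_2 with N^2 v_2 = 0 but N^1 v_2 ≠ 0; then v_{j-1} := N · v_j for j = 2, …, 2.

Pick v_2 = (1, 0, 0, 0)ᵀ.
Then v_1 = N · v_2 = (11, -9, 2, 22)ᵀ.

Sanity check: (A − (-3)·I) v_1 = (0, 0, 0, 0)ᵀ = 0. ✓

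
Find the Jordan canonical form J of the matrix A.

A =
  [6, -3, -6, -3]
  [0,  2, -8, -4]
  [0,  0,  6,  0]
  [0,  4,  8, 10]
J_2(6) ⊕ J_1(6) ⊕ J_1(6)

The characteristic polynomial is
  det(x·I − A) = x^4 - 24*x^3 + 216*x^2 - 864*x + 1296 = (x - 6)^4

Eigenvalues and multiplicities (the geometric multiplicity of λ is n − rank(A − λI), which equals the number of Jordan blocks for λ):
  λ = 6: algebraic multiplicity = 4, geometric multiplicity = 3

Determining the block sizes for each eigenvalue:
  λ = 6: 3 blocks summing to 4 forces exactly one block of size 2 and the rest size 1 → block sizes [2, 1, 1]

Assembling the blocks gives a Jordan form
J =
  [6, 1, 0, 0]
  [0, 6, 0, 0]
  [0, 0, 6, 0]
  [0, 0, 0, 6]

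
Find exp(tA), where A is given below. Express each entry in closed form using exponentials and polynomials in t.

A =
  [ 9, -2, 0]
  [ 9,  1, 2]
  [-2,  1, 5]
e^{tA} =
  [-t^2*exp(5*t) + 4*t*exp(5*t) + exp(5*t), -2*t*exp(5*t), -2*t^2*exp(5*t)]
  [-2*t^2*exp(5*t) + 9*t*exp(5*t), -4*t*exp(5*t) + exp(5*t), -4*t^2*exp(5*t) + 2*t*exp(5*t)]
  [t^2*exp(5*t)/2 - 2*t*exp(5*t), t*exp(5*t), t^2*exp(5*t) + exp(5*t)]

Strategy: write A = P · J · P⁻¹ where J is a Jordan canonical form, so e^{tA} = P · e^{tJ} · P⁻¹, and e^{tJ} can be computed block-by-block.

A has Jordan form
J =
  [5, 1, 0]
  [0, 5, 1]
  [0, 0, 5]
(up to reordering of blocks).

Per-block formulas:
  For a 3×3 Jordan block J_3(5): exp(t · J_3(5)) = e^(5t)·(I + t·N + (t^2/2)·N^2), where N is the 3×3 nilpotent shift.

After assembling e^{tJ} and conjugating by P, we get:

e^{tA} =
  [-t^2*exp(5*t) + 4*t*exp(5*t) + exp(5*t), -2*t*exp(5*t), -2*t^2*exp(5*t)]
  [-2*t^2*exp(5*t) + 9*t*exp(5*t), -4*t*exp(5*t) + exp(5*t), -4*t^2*exp(5*t) + 2*t*exp(5*t)]
  [t^2*exp(5*t)/2 - 2*t*exp(5*t), t*exp(5*t), t^2*exp(5*t) + exp(5*t)]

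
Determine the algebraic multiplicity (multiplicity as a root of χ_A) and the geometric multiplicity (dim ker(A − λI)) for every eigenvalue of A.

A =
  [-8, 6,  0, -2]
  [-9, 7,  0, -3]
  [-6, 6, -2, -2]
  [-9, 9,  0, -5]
λ = -2: alg = 4, geom = 3

Step 1 — factor the characteristic polynomial to read off the algebraic multiplicities:
  χ_A(x) = (x + 2)^4

Step 2 — compute geometric multiplicities via the rank-nullity identity g(λ) = n − rank(A − λI):
  rank(A − (-2)·I) = 1, so dim ker(A − (-2)·I) = n − 1 = 3

Summary:
  λ = -2: algebraic multiplicity = 4, geometric multiplicity = 3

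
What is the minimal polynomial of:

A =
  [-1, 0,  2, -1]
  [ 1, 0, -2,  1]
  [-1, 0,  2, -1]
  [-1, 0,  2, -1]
x^2

The characteristic polynomial is χ_A(x) = x^4, so the eigenvalues are known. The minimal polynomial is
  m_A(x) = Π_λ (x − λ)^{k_λ}
where k_λ is the size of the *largest* Jordan block for λ (equivalently, the smallest k with (A − λI)^k v = 0 for every generalised eigenvector v of λ).

  λ = 0: largest Jordan block has size 2, contributing (x − 0)^2

So m_A(x) = x^2 = x^2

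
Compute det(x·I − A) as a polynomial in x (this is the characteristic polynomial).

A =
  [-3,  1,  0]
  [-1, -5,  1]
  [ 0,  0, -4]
x^3 + 12*x^2 + 48*x + 64

Expanding det(x·I − A) (e.g. by cofactor expansion or by noting that A is similar to its Jordan form J, which has the same characteristic polynomial as A) gives
  χ_A(x) = x^3 + 12*x^2 + 48*x + 64
which factors as (x + 4)^3. The eigenvalues (with algebraic multiplicities) are λ = -4 with multiplicity 3.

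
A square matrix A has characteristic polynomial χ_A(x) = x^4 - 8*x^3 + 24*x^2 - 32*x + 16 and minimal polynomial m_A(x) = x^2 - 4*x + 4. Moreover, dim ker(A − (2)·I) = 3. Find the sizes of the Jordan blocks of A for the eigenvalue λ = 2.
Block sizes for λ = 2: [2, 1, 1]

Step 1 — from the characteristic polynomial, algebraic multiplicity of λ = 2 is 4. From dim ker(A − (2)·I) = 3, there are exactly 3 Jordan blocks for λ = 2.
Step 2 — from the minimal polynomial, the factor (x − 2)^2 tells us the largest block for λ = 2 has size 2.
Step 3 — with total size 4, 3 blocks, and largest block 2, the block sizes (in nonincreasing order) are [2, 1, 1].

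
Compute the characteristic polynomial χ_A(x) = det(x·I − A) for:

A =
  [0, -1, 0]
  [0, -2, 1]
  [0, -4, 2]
x^3

Expanding det(x·I − A) (e.g. by cofactor expansion or by noting that A is similar to its Jordan form J, which has the same characteristic polynomial as A) gives
  χ_A(x) = x^3
which factors as x^3. The eigenvalues (with algebraic multiplicities) are λ = 0 with multiplicity 3.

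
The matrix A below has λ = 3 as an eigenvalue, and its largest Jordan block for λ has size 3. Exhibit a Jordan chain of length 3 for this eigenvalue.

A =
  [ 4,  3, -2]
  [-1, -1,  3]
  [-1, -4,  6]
A Jordan chain for λ = 3 of length 3:
v_1 = (-1, 1, 1)ᵀ
v_2 = (3, -4, -4)ᵀ
v_3 = (0, 1, 0)ᵀ

Let N = A − (3)·I. We want v_3 with N^3 v_3 = 0 but N^2 v_3 ≠ 0; then v_{j-1} := N · v_j for j = 3, …, 2.

Pick v_3 = (0, 1, 0)ᵀ.
Then v_2 = N · v_3 = (3, -4, -4)ᵀ.
Then v_1 = N · v_2 = (-1, 1, 1)ᵀ.

Sanity check: (A − (3)·I) v_1 = (0, 0, 0)ᵀ = 0. ✓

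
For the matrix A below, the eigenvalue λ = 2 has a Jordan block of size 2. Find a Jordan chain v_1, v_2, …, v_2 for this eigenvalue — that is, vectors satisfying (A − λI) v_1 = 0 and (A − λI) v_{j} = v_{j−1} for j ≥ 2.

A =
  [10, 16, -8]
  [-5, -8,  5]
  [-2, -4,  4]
A Jordan chain for λ = 2 of length 2:
v_1 = (8, -5, -2)ᵀ
v_2 = (1, 0, 0)ᵀ

Let N = A − (2)·I. We want v_2 with N^2 v_2 = 0 but N^1 v_2 ≠ 0; then v_{j-1} := N · v_j for j = 2, …, 2.

Pick v_2 = (1, 0, 0)ᵀ.
Then v_1 = N · v_2 = (8, -5, -2)ᵀ.

Sanity check: (A − (2)·I) v_1 = (0, 0, 0)ᵀ = 0. ✓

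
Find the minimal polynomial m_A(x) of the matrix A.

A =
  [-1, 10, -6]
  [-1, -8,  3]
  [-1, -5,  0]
x^2 + 6*x + 9

The characteristic polynomial is χ_A(x) = (x + 3)^3, so the eigenvalues are known. The minimal polynomial is
  m_A(x) = Π_λ (x − λ)^{k_λ}
where k_λ is the size of the *largest* Jordan block for λ (equivalently, the smallest k with (A − λI)^k v = 0 for every generalised eigenvector v of λ).

  λ = -3: largest Jordan block has size 2, contributing (x + 3)^2

So m_A(x) = (x + 3)^2 = x^2 + 6*x + 9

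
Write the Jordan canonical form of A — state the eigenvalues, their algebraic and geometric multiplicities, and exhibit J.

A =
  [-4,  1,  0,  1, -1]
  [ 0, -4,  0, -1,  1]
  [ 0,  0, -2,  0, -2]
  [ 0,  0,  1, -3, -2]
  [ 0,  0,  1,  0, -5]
J_2(-4) ⊕ J_1(-4) ⊕ J_1(-3) ⊕ J_1(-3)

The characteristic polynomial is
  det(x·I − A) = x^5 + 18*x^4 + 129*x^3 + 460*x^2 + 816*x + 576 = (x + 3)^2*(x + 4)^3

Eigenvalues and multiplicities (the geometric multiplicity of λ is n − rank(A − λI), which equals the number of Jordan blocks for λ):
  λ = -4: algebraic multiplicity = 3, geometric multiplicity = 2
  λ = -3: algebraic multiplicity = 2, geometric multiplicity = 2

Determining the block sizes for each eigenvalue:
  λ = -4: 2 blocks summing to 3 forces exactly one block of size 2 and the rest size 1 → block sizes [2, 1]
  λ = -3: gm = am = 2, so every block has size 1 → block sizes [1, 1]

Assembling the blocks gives a Jordan form
J =
  [-4,  1,  0,  0,  0]
  [ 0, -4,  0,  0,  0]
  [ 0,  0, -4,  0,  0]
  [ 0,  0,  0, -3,  0]
  [ 0,  0,  0,  0, -3]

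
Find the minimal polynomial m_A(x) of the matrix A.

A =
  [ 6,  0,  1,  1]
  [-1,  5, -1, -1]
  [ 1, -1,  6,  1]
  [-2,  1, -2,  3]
x^3 - 15*x^2 + 75*x - 125

The characteristic polynomial is χ_A(x) = (x - 5)^4, so the eigenvalues are known. The minimal polynomial is
  m_A(x) = Π_λ (x − λ)^{k_λ}
where k_λ is the size of the *largest* Jordan block for λ (equivalently, the smallest k with (A − λI)^k v = 0 for every generalised eigenvector v of λ).

  λ = 5: largest Jordan block has size 3, contributing (x − 5)^3

So m_A(x) = (x - 5)^3 = x^3 - 15*x^2 + 75*x - 125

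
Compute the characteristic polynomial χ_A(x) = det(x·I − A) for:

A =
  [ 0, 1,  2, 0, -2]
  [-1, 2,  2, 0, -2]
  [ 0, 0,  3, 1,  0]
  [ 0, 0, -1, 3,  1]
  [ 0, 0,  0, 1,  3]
x^5 - 11*x^4 + 46*x^3 - 90*x^2 + 81*x - 27

Expanding det(x·I − A) (e.g. by cofactor expansion or by noting that A is similar to its Jordan form J, which has the same characteristic polynomial as A) gives
  χ_A(x) = x^5 - 11*x^4 + 46*x^3 - 90*x^2 + 81*x - 27
which factors as (x - 3)^3*(x - 1)^2. The eigenvalues (with algebraic multiplicities) are λ = 1 with multiplicity 2, λ = 3 with multiplicity 3.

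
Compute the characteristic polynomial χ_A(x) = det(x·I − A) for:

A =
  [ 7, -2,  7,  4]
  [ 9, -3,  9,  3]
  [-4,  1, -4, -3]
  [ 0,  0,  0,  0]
x^4

Expanding det(x·I − A) (e.g. by cofactor expansion or by noting that A is similar to its Jordan form J, which has the same characteristic polynomial as A) gives
  χ_A(x) = x^4
which factors as x^4. The eigenvalues (with algebraic multiplicities) are λ = 0 with multiplicity 4.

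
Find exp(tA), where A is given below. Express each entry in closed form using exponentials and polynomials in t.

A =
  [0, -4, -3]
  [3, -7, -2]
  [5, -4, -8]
e^{tA} =
  [-t^2*exp(-5*t) + 5*t*exp(-5*t) + exp(-5*t), -4*t*exp(-5*t), t^2*exp(-5*t) - 3*t*exp(-5*t)]
  [-t^2*exp(-5*t)/2 + 3*t*exp(-5*t), -2*t*exp(-5*t) + exp(-5*t), t^2*exp(-5*t)/2 - 2*t*exp(-5*t)]
  [-t^2*exp(-5*t) + 5*t*exp(-5*t), -4*t*exp(-5*t), t^2*exp(-5*t) - 3*t*exp(-5*t) + exp(-5*t)]

Strategy: write A = P · J · P⁻¹ where J is a Jordan canonical form, so e^{tA} = P · e^{tJ} · P⁻¹, and e^{tJ} can be computed block-by-block.

A has Jordan form
J =
  [-5,  1,  0]
  [ 0, -5,  1]
  [ 0,  0, -5]
(up to reordering of blocks).

Per-block formulas:
  For a 3×3 Jordan block J_3(-5): exp(t · J_3(-5)) = e^(-5t)·(I + t·N + (t^2/2)·N^2), where N is the 3×3 nilpotent shift.

After assembling e^{tJ} and conjugating by P, we get:

e^{tA} =
  [-t^2*exp(-5*t) + 5*t*exp(-5*t) + exp(-5*t), -4*t*exp(-5*t), t^2*exp(-5*t) - 3*t*exp(-5*t)]
  [-t^2*exp(-5*t)/2 + 3*t*exp(-5*t), -2*t*exp(-5*t) + exp(-5*t), t^2*exp(-5*t)/2 - 2*t*exp(-5*t)]
  [-t^2*exp(-5*t) + 5*t*exp(-5*t), -4*t*exp(-5*t), t^2*exp(-5*t) - 3*t*exp(-5*t) + exp(-5*t)]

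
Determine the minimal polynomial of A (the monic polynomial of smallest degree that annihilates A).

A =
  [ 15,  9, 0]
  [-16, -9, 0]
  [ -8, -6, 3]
x^2 - 6*x + 9

The characteristic polynomial is χ_A(x) = (x - 3)^3, so the eigenvalues are known. The minimal polynomial is
  m_A(x) = Π_λ (x − λ)^{k_λ}
where k_λ is the size of the *largest* Jordan block for λ (equivalently, the smallest k with (A − λI)^k v = 0 for every generalised eigenvector v of λ).

  λ = 3: largest Jordan block has size 2, contributing (x − 3)^2

So m_A(x) = (x - 3)^2 = x^2 - 6*x + 9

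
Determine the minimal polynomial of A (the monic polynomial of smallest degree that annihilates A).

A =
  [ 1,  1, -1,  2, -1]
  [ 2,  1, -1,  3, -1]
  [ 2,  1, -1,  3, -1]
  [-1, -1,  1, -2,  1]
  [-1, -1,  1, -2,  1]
x^2

The characteristic polynomial is χ_A(x) = x^5, so the eigenvalues are known. The minimal polynomial is
  m_A(x) = Π_λ (x − λ)^{k_λ}
where k_λ is the size of the *largest* Jordan block for λ (equivalently, the smallest k with (A − λI)^k v = 0 for every generalised eigenvector v of λ).

  λ = 0: largest Jordan block has size 2, contributing (x − 0)^2

So m_A(x) = x^2 = x^2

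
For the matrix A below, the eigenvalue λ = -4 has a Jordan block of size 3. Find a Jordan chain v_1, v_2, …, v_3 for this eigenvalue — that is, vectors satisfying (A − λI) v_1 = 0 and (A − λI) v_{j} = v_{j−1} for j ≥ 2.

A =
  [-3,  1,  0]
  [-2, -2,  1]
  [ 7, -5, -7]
A Jordan chain for λ = -4 of length 3:
v_1 = (-1, 1, -4)ᵀ
v_2 = (1, -2, 7)ᵀ
v_3 = (1, 0, 0)ᵀ

Let N = A − (-4)·I. We want v_3 with N^3 v_3 = 0 but N^2 v_3 ≠ 0; then v_{j-1} := N · v_j for j = 3, …, 2.

Pick v_3 = (1, 0, 0)ᵀ.
Then v_2 = N · v_3 = (1, -2, 7)ᵀ.
Then v_1 = N · v_2 = (-1, 1, -4)ᵀ.

Sanity check: (A − (-4)·I) v_1 = (0, 0, 0)ᵀ = 0. ✓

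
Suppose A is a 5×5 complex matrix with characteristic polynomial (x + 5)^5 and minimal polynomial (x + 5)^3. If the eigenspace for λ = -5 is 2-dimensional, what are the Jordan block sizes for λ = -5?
Block sizes for λ = -5: [3, 2]

Step 1 — from the characteristic polynomial, algebraic multiplicity of λ = -5 is 5. From dim ker(A − (-5)·I) = 2, there are exactly 2 Jordan blocks for λ = -5.
Step 2 — from the minimal polynomial, the factor (x + 5)^3 tells us the largest block for λ = -5 has size 3.
Step 3 — with total size 5, 2 blocks, and largest block 3, the block sizes (in nonincreasing order) are [3, 2].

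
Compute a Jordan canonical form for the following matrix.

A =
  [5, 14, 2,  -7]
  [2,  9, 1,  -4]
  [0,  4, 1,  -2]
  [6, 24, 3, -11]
J_3(1) ⊕ J_1(1)

The characteristic polynomial is
  det(x·I − A) = x^4 - 4*x^3 + 6*x^2 - 4*x + 1 = (x - 1)^4

Eigenvalues and multiplicities (the geometric multiplicity of λ is n − rank(A − λI), which equals the number of Jordan blocks for λ):
  λ = 1: algebraic multiplicity = 4, geometric multiplicity = 2

Determining the block sizes for each eigenvalue:
  λ = 1: with am = 4 and gm = 2, the partition is not yet determined (e.g. several partitions of 4 into 2 parts exist). Let N = A − (1)·I. Computing rank(N^1) = 2, rank(N^2) = 1, rank(N^3) = 0; the number of blocks of size ≥ j is rank(N^{j−1}) − rank(N^j), giving [2, 1, 1]. So we have 1 block(s) of size 3, 1 block(s) of size 1 → block sizes [3, 1]

Assembling the blocks gives a Jordan form
J =
  [1, 1, 0, 0]
  [0, 1, 1, 0]
  [0, 0, 1, 0]
  [0, 0, 0, 1]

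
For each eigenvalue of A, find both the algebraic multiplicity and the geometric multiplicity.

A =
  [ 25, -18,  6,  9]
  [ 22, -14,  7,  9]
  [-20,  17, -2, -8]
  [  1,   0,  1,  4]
λ = 1: alg = 1, geom = 1; λ = 4: alg = 3, geom = 1

Step 1 — factor the characteristic polynomial to read off the algebraic multiplicities:
  χ_A(x) = (x - 4)^3*(x - 1)

Step 2 — compute geometric multiplicities via the rank-nullity identity g(λ) = n − rank(A − λI):
  rank(A − (1)·I) = 3, so dim ker(A − (1)·I) = n − 3 = 1
  rank(A − (4)·I) = 3, so dim ker(A − (4)·I) = n − 3 = 1

Summary:
  λ = 1: algebraic multiplicity = 1, geometric multiplicity = 1
  λ = 4: algebraic multiplicity = 3, geometric multiplicity = 1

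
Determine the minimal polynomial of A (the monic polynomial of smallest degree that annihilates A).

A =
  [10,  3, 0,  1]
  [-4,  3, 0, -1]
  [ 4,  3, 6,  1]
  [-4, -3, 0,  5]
x^2 - 12*x + 36

The characteristic polynomial is χ_A(x) = (x - 6)^4, so the eigenvalues are known. The minimal polynomial is
  m_A(x) = Π_λ (x − λ)^{k_λ}
where k_λ is the size of the *largest* Jordan block for λ (equivalently, the smallest k with (A − λI)^k v = 0 for every generalised eigenvector v of λ).

  λ = 6: largest Jordan block has size 2, contributing (x − 6)^2

So m_A(x) = (x - 6)^2 = x^2 - 12*x + 36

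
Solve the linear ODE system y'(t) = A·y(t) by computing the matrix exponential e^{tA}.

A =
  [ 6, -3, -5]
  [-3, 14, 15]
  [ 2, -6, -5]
e^{tA} =
  [t*exp(5*t) + exp(5*t), -3*t*exp(5*t), -5*t*exp(5*t)]
  [-3*t*exp(5*t), 9*t*exp(5*t) + exp(5*t), 15*t*exp(5*t)]
  [2*t*exp(5*t), -6*t*exp(5*t), -10*t*exp(5*t) + exp(5*t)]

Strategy: write A = P · J · P⁻¹ where J is a Jordan canonical form, so e^{tA} = P · e^{tJ} · P⁻¹, and e^{tJ} can be computed block-by-block.

A has Jordan form
J =
  [5, 1, 0]
  [0, 5, 0]
  [0, 0, 5]
(up to reordering of blocks).

Per-block formulas:
  For a 2×2 Jordan block J_2(5): exp(t · J_2(5)) = e^(5t)·(I + t·N), where N is the 2×2 nilpotent shift.
  For a 1×1 block at λ = 5: exp(t · [5]) = [e^(5t)].

After assembling e^{tJ} and conjugating by P, we get:

e^{tA} =
  [t*exp(5*t) + exp(5*t), -3*t*exp(5*t), -5*t*exp(5*t)]
  [-3*t*exp(5*t), 9*t*exp(5*t) + exp(5*t), 15*t*exp(5*t)]
  [2*t*exp(5*t), -6*t*exp(5*t), -10*t*exp(5*t) + exp(5*t)]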